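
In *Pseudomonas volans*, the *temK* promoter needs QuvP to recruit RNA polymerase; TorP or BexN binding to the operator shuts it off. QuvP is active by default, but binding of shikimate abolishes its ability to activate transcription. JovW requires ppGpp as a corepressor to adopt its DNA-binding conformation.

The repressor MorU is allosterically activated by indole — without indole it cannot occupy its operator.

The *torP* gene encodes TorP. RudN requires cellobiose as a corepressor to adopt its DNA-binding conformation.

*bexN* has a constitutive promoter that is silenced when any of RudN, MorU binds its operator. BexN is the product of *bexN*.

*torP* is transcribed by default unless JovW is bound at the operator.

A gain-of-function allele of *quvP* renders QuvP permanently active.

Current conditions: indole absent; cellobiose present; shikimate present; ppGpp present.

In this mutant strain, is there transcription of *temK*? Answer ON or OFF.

QuvP is constitutively active in this strain.
ppGpp is present, so JovW is active.
With repressor JovW bound, *torP* is not transcribed.
So TorP is not produced.
Cellobiose is present, so RudN is active.
Indole is absent, so MorU is inactive.
With repressor RudN bound, *bexN* is not transcribed.
So BexN is not produced.
No repressor is bound and QuvP is active, so *temK* is transcribed.

ON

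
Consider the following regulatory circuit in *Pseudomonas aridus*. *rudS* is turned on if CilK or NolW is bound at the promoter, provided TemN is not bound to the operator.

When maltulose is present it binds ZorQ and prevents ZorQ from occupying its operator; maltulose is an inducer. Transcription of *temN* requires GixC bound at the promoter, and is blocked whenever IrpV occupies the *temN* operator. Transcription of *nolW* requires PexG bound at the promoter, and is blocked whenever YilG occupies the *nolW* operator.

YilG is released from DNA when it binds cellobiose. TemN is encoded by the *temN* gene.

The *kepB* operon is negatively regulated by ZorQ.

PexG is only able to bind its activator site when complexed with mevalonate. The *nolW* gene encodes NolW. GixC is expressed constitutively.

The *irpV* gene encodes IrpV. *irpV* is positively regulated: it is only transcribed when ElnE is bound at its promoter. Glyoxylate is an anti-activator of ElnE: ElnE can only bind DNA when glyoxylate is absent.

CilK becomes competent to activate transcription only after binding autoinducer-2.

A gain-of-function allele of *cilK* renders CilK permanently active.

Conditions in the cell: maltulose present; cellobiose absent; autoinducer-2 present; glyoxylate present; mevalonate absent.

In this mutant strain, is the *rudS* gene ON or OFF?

Glyoxylate is present, so ElnE is inactive.
Required activator ElnE is absent, so *irpV* is not transcribed.
So IrpV is not produced.
GixC is produced constitutively and is active.
No repressor is bound and GixC is active, so *temN* is transcribed.
So TemN is produced and active.
CilK is constitutively active in this strain.
Mevalonate is absent, so PexG is inactive.
Cellobiose is absent, so YilG is active.
With repressor YilG bound, *nolW* is not transcribed.
So NolW is not produced.
With repressor TemN bound, *rudS* is not transcribed.

OFF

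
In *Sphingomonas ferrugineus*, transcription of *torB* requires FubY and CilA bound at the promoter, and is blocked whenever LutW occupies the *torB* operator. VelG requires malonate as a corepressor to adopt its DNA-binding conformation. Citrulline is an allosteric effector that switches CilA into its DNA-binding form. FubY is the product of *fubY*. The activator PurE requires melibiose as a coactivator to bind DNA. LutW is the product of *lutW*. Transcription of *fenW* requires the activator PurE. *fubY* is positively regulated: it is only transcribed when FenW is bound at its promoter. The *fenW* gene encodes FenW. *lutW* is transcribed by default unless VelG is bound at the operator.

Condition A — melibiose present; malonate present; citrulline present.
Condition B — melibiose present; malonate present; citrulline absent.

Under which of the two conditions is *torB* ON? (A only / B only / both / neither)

Condition A:
Melibiose is present, so PurE is active.
No repressor is bound and PurE is active, so *fenW* is transcribed.
So FenW is produced and active.
No repressor is bound and FenW is active, so *fubY* is transcribed.
So FubY is produced and active.
Malonate is present, so VelG is active.
With repressor VelG bound, *lutW* is not transcribed.
So LutW is not produced.
Citrulline is present, so CilA is active.
No repressor is bound and FubY and CilA are active, so *torB* is transcribed.
→ *torB* is ON in A.
Condition B:
Melibiose is present, so PurE is active.
No repressor is bound and PurE is active, so *fenW* is transcribed.
So FenW is produced and active.
No repressor is bound and FenW is active, so *fubY* is transcribed.
So FubY is produced and active.
Malonate is present, so VelG is active.
With repressor VelG bound, *lutW* is not transcribed.
So LutW is not produced.
Citrulline is absent, so CilA is inactive.
Required activator CilA is absent, so *torB* is not transcribed.
→ *torB* is OFF in B.

A only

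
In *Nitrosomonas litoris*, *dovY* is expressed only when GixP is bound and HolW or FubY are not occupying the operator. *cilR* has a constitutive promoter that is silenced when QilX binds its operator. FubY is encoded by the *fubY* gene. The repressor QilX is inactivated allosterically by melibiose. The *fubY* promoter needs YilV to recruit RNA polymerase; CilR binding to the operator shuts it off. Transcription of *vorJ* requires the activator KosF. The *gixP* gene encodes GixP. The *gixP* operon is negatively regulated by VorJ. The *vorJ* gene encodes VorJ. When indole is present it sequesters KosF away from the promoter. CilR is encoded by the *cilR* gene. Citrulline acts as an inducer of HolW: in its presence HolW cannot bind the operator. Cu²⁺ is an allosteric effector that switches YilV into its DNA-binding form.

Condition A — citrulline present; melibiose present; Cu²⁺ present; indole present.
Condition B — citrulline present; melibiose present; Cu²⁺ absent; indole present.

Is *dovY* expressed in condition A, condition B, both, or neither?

both

Condition A:
Citrulline is present, so HolW is inactive.
Melibiose is present, so QilX is inactive.
With no repressor bound, *cilR* is transcribed.
So CilR is produced and active.
Cu²⁺ is present, so YilV is active.
With repressor CilR bound, *fubY* is not transcribed.
So FubY is not produced.
Indole is present, so KosF is inactive.
Required activator KosF is absent, so *vorJ* is not transcribed.
So VorJ is not produced.
With no repressor bound, *gixP* is transcribed.
So GixP is produced and active.
No repressor is bound and GixP is active, so *dovY* is transcribed.
→ *dovY* is ON in A.
Condition B:
Citrulline is present, so HolW is inactive.
Melibiose is present, so QilX is inactive.
With no repressor bound, *cilR* is transcribed.
So CilR is produced and active.
Cu²⁺ is absent, so YilV is inactive.
With repressor CilR bound, *fubY* is not transcribed.
So FubY is not produced.
Indole is present, so KosF is inactive.
Required activator KosF is absent, so *vorJ* is not transcribed.
So VorJ is not produced.
With no repressor bound, *gixP* is transcribed.
So GixP is produced and active.
No repressor is bound and GixP is active, so *dovY* is transcribed.
→ *dovY* is ON in B.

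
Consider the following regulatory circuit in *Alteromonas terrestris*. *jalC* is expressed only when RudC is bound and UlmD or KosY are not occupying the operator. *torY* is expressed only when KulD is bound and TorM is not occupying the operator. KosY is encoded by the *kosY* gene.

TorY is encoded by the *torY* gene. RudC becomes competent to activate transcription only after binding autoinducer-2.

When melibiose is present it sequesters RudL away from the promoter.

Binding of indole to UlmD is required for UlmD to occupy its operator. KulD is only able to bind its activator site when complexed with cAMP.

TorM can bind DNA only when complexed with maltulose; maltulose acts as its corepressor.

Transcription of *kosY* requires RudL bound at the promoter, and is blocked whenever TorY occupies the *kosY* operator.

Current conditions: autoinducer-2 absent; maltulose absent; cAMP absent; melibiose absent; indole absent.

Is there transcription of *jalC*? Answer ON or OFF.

OFF

Indole is absent, so UlmD is inactive.
Autoinducer-2 is absent, so RudC is inactive.
Maltulose is absent, so TorM is inactive.
cAMP is absent, so KulD is inactive.
Required activator KulD is absent, so *torY* is not transcribed.
So TorY is not produced.
Melibiose is absent, so RudL is active.
No repressor is bound and RudL is active, so *kosY* is transcribed.
So KosY is produced and active.
With repressor KosY bound, *jalC* is not transcribed.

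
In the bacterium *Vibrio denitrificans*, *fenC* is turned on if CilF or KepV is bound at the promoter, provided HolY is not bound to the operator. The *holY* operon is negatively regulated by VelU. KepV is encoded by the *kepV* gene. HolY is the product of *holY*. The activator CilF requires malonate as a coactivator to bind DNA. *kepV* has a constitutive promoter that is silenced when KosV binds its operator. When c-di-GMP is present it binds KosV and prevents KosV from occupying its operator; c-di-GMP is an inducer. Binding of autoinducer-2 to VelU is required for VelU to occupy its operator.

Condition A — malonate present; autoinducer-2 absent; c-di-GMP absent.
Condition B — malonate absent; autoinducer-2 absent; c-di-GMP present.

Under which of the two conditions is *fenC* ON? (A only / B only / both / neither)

neither

Condition A:
Malonate is present, so CilF is active.
Autoinducer-2 is absent, so VelU is inactive.
With no repressor bound, *holY* is transcribed.
So HolY is produced and active.
c-di-GMP is absent, so KosV is active.
With repressor KosV bound, *kepV* is not transcribed.
So KepV is not produced.
With repressor HolY bound, *fenC* is not transcribed.
→ *fenC* is OFF in A.
Condition B:
Malonate is absent, so CilF is inactive.
Autoinducer-2 is absent, so VelU is inactive.
With no repressor bound, *holY* is transcribed.
So HolY is produced and active.
c-di-GMP is present, so KosV is inactive.
With no repressor bound, *kepV* is transcribed.
So KepV is produced and active.
With repressor HolY bound, *fenC* is not transcribed.
→ *fenC* is OFF in B.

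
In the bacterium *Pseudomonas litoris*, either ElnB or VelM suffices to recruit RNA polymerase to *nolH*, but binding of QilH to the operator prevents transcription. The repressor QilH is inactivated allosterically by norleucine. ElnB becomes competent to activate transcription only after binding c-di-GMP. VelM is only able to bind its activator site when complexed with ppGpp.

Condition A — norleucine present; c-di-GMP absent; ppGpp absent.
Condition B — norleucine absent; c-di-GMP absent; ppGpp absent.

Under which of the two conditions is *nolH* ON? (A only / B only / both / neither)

neither

Condition A:
Norleucine is present, so QilH is inactive.
c-di-GMP is absent, so ElnB is inactive.
ppGpp is absent, so VelM is inactive.
No activator is available at the *nolH* promoter, so *nolH* is not transcribed.
→ *nolH* is OFF in A.
Condition B:
Norleucine is absent, so QilH is active.
c-di-GMP is absent, so ElnB is inactive.
ppGpp is absent, so VelM is inactive.
With repressor QilH bound, *nolH* is not transcribed.
→ *nolH* is OFF in B.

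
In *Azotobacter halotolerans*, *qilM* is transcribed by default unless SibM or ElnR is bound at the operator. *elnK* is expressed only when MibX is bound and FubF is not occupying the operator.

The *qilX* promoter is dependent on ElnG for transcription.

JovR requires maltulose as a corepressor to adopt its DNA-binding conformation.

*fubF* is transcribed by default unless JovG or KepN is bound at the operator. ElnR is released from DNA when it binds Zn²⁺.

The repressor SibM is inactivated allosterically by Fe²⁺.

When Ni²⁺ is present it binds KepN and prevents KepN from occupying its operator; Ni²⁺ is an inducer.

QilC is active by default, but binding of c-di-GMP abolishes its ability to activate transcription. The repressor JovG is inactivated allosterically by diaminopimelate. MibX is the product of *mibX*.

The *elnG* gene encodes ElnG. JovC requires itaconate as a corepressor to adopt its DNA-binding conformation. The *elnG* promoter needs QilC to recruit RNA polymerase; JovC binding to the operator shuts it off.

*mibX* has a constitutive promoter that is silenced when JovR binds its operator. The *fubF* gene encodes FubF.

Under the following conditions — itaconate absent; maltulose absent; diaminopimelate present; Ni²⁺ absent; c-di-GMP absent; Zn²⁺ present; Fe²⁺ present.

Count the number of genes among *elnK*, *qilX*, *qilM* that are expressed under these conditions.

3

Maltulose is absent, so JovR is inactive.
With no repressor bound, *mibX* is transcribed.
So MibX is produced and active.
Diaminopimelate is present, so JovG is inactive.
Ni²⁺ is absent, so KepN is active.
With repressor KepN bound, *fubF* is not transcribed.
So FubF is not produced.
No repressor is bound and MibX is active, so *elnK* is transcribed.
→ *elnK* is ON.
Itaconate is absent, so JovC is inactive.
c-di-GMP is absent, so QilC is active.
No repressor is bound and QilC is active, so *elnG* is transcribed.
So ElnG is produced and active.
No repressor is bound and ElnG is active, so *qilX* is transcribed.
→ *qilX* is ON.
Fe²⁺ is present, so SibM is inactive.
Zn²⁺ is present, so ElnR is inactive.
With no repressor bound, *qilM* is transcribed.
→ *qilM* is ON.
3 of the 3 genes are transcribed.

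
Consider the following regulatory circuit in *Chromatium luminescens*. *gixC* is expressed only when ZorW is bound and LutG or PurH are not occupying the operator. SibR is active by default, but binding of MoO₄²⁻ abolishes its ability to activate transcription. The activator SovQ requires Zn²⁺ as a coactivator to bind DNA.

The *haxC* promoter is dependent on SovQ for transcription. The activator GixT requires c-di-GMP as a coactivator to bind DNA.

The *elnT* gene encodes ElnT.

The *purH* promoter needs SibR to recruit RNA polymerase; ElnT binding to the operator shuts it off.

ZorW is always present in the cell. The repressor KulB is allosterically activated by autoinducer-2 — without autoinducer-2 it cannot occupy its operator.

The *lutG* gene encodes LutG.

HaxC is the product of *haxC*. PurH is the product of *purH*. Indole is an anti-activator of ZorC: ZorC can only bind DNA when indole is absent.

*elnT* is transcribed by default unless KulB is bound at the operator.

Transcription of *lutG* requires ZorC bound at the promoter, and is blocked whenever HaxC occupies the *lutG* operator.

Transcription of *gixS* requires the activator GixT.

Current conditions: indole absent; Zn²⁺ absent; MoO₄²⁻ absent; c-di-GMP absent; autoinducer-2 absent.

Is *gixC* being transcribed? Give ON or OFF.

OFF

ZorW is produced constitutively and is active.
Indole is absent, so ZorC is active.
Zn²⁺ is absent, so SovQ is inactive.
Required activator SovQ is absent, so *haxC* is not transcribed.
So HaxC is not produced.
No repressor is bound and ZorC is active, so *lutG* is transcribed.
So LutG is produced and active.
Autoinducer-2 is absent, so KulB is inactive.
With no repressor bound, *elnT* is transcribed.
So ElnT is produced and active.
MoO₄²⁻ is absent, so SibR is active.
With repressor ElnT bound, *purH* is not transcribed.
So PurH is not produced.
With repressor LutG bound, *gixC* is not transcribed.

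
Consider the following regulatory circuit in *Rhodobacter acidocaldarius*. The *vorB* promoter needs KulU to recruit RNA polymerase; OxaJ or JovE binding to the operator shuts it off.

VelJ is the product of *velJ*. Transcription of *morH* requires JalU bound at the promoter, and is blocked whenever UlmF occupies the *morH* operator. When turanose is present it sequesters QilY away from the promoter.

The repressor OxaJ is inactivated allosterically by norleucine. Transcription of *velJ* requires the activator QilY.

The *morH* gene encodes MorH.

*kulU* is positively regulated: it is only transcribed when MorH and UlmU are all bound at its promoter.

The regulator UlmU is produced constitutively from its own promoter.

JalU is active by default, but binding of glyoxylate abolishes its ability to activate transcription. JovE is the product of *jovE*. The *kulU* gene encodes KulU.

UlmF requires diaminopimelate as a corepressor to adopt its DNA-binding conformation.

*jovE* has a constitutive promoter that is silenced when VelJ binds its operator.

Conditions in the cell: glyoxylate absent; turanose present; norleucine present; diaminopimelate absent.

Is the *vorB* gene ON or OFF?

OFF

Norleucine is present, so OxaJ is inactive.
Diaminopimelate is absent, so UlmF is inactive.
Glyoxylate is absent, so JalU is active.
No repressor is bound and JalU is active, so *morH* is transcribed.
So MorH is produced and active.
UlmU is produced constitutively and is active.
No repressor is bound and MorH and UlmU are active, so *kulU* is transcribed.
So KulU is produced and active.
Turanose is present, so QilY is inactive.
Required activator QilY is absent, so *velJ* is not transcribed.
So VelJ is not produced.
With no repressor bound, *jovE* is transcribed.
So JovE is produced and active.
With repressor JovE bound, *vorB* is not transcribed.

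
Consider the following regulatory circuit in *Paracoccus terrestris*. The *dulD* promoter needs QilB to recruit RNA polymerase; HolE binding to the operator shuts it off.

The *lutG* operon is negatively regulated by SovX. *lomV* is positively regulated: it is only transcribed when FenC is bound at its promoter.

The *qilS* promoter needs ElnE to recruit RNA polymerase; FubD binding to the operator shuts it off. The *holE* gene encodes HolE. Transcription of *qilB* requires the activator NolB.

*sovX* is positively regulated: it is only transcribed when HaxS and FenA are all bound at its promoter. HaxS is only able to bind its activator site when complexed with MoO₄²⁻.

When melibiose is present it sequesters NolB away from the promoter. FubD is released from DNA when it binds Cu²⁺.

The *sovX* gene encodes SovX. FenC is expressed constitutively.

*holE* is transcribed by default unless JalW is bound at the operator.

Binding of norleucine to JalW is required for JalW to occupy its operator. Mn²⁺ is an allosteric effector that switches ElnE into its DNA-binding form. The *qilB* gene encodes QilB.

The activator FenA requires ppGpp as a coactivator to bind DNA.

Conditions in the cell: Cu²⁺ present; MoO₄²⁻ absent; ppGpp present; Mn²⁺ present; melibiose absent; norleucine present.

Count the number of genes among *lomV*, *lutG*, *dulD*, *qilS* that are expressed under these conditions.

FenC is produced constitutively and is active.
No repressor is bound and FenC is active, so *lomV* is transcribed.
→ *lomV* is ON.
MoO₄²⁻ is absent, so HaxS is inactive.
ppGpp is present, so FenA is active.
Required activator HaxS is absent, so *sovX* is not transcribed.
So SovX is not produced.
With no repressor bound, *lutG* is transcribed.
→ *lutG* is ON.
Norleucine is present, so JalW is active.
With repressor JalW bound, *holE* is not transcribed.
So HolE is not produced.
Melibiose is absent, so NolB is active.
No repressor is bound and NolB is active, so *qilB* is transcribed.
So QilB is produced and active.
No repressor is bound and QilB is active, so *dulD* is transcribed.
→ *dulD* is ON.
Cu²⁺ is present, so FubD is inactive.
Mn²⁺ is present, so ElnE is active.
No repressor is bound and ElnE is active, so *qilS* is transcribed.
→ *qilS* is ON.
4 of the 4 genes are transcribed.

4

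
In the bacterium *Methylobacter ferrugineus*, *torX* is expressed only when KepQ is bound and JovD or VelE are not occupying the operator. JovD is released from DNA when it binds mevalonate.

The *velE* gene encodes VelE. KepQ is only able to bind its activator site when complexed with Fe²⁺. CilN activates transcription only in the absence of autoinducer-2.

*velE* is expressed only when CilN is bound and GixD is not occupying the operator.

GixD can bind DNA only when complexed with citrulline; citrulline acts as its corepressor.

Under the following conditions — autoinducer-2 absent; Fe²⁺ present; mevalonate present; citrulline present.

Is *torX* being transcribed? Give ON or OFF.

Fe²⁺ is present, so KepQ is active.
Mevalonate is present, so JovD is inactive.
Citrulline is present, so GixD is active.
Autoinducer-2 is absent, so CilN is active.
With repressor GixD bound, *velE* is not transcribed.
So VelE is not produced.
No repressor is bound and KepQ is active, so *torX* is transcribed.

ON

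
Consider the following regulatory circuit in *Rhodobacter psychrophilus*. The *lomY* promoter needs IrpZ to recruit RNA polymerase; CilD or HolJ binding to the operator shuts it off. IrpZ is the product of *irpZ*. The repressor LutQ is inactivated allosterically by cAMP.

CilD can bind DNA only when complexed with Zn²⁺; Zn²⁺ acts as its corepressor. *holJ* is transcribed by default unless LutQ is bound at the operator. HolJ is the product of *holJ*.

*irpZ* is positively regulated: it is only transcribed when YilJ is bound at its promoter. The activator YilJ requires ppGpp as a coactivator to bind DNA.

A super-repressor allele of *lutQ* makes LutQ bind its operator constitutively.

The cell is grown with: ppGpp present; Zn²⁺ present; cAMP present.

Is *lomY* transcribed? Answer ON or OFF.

OFF

Zn²⁺ is present, so CilD is active.
LutQ is constitutively active in this strain.
With repressor LutQ bound, *holJ* is not transcribed.
So HolJ is not produced.
ppGpp is present, so YilJ is active.
No repressor is bound and YilJ is active, so *irpZ* is transcribed.
So IrpZ is produced and active.
With repressor CilD bound, *lomY* is not transcribed.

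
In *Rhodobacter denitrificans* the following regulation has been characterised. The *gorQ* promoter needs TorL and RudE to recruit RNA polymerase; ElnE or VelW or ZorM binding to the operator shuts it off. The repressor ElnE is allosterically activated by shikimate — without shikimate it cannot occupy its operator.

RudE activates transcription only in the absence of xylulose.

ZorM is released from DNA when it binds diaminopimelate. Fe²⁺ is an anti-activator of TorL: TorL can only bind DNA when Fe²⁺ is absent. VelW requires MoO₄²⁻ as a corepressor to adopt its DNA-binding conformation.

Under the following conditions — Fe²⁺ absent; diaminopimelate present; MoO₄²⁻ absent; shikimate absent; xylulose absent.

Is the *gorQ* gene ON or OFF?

ON

Shikimate is absent, so ElnE is inactive.
MoO₄²⁻ is absent, so VelW is inactive.
Fe²⁺ is absent, so TorL is active.
Diaminopimelate is present, so ZorM is inactive.
Xylulose is absent, so RudE is active.
No repressor is bound and TorL and RudE are active, so *gorQ* is transcribed.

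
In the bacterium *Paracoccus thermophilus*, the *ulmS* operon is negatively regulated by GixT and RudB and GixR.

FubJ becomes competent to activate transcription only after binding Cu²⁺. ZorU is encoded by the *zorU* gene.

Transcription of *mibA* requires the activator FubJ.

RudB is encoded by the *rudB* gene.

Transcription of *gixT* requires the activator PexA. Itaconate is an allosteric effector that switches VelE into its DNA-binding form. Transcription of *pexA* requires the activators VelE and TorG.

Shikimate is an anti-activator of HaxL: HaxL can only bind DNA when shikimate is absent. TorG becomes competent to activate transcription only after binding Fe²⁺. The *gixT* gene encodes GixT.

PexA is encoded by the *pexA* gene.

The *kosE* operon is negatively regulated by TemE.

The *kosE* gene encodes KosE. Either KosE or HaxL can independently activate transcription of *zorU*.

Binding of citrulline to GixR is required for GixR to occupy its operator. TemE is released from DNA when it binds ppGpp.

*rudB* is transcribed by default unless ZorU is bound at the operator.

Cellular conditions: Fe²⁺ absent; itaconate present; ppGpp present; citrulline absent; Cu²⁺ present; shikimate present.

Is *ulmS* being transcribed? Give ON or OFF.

ON

Itaconate is present, so VelE is active.
Fe²⁺ is absent, so TorG is inactive.
Required activator TorG is absent, so *pexA* is not transcribed.
So PexA is not produced.
Required activator PexA is absent, so *gixT* is not transcribed.
So GixT is not produced.
ppGpp is present, so TemE is inactive.
With no repressor bound, *kosE* is transcribed.
So KosE is produced and active.
Shikimate is present, so HaxL is inactive.
Activator KosE is present, so *zorU* is transcribed.
So ZorU is produced and active.
With repressor ZorU bound, *rudB* is not transcribed.
So RudB is not produced.
Citrulline is absent, so GixR is inactive.
With no repressor bound, *ulmS* is transcribed.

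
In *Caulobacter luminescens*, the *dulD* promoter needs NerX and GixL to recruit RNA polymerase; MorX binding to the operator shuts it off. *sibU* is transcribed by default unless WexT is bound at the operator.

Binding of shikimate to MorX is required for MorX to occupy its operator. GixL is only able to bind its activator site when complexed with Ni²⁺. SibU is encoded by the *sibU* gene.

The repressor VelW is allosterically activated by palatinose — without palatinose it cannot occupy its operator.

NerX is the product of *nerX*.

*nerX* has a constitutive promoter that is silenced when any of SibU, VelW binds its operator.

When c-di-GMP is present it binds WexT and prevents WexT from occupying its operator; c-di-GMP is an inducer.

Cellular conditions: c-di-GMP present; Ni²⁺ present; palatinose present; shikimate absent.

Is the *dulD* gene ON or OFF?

c-di-GMP is present, so WexT is inactive.
With no repressor bound, *sibU* is transcribed.
So SibU is produced and active.
Palatinose is present, so VelW is active.
With repressor SibU bound, *nerX* is not transcribed.
So NerX is not produced.
Ni²⁺ is present, so GixL is active.
Shikimate is absent, so MorX is inactive.
Required activator NerX is absent, so *dulD* is not transcribed.

OFF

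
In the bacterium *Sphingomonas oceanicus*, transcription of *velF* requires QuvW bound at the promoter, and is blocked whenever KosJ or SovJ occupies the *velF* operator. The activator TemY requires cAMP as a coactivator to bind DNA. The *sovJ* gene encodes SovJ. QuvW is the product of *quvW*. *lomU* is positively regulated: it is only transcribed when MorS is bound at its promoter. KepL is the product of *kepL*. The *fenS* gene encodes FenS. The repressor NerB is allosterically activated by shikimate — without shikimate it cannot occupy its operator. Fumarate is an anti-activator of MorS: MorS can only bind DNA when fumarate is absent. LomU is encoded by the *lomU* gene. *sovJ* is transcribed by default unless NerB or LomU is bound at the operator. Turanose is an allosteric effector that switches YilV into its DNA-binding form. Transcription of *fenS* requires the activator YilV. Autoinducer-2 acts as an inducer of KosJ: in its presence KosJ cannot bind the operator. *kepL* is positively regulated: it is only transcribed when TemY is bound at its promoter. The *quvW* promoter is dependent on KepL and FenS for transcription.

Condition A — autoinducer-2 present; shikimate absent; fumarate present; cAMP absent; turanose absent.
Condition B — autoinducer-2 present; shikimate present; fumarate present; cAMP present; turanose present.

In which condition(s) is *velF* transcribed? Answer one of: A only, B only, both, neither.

Condition A:
Autoinducer-2 is present, so KosJ is inactive.
Shikimate is absent, so NerB is inactive.
Fumarate is present, so MorS is inactive.
Required activator MorS is absent, so *lomU* is not transcribed.
So LomU is not produced.
With no repressor bound, *sovJ* is transcribed.
So SovJ is produced and active.
cAMP is absent, so TemY is inactive.
Required activator TemY is absent, so *kepL* is not transcribed.
So KepL is not produced.
Turanose is absent, so YilV is inactive.
Required activator YilV is absent, so *fenS* is not transcribed.
So FenS is not produced.
Required activator KepL is absent, so *quvW* is not transcribed.
So QuvW is not produced.
With repressor SovJ bound, *velF* is not transcribed.
→ *velF* is OFF in A.
Condition B:
Autoinducer-2 is present, so KosJ is inactive.
Shikimate is present, so NerB is active.
Fumarate is present, so MorS is inactive.
Required activator MorS is absent, so *lomU* is not transcribed.
So LomU is not produced.
With repressor NerB bound, *sovJ* is not transcribed.
So SovJ is not produced.
cAMP is present, so TemY is active.
No repressor is bound and TemY is active, so *kepL* is transcribed.
So KepL is produced and active.
Turanose is present, so YilV is active.
No repressor is bound and YilV is active, so *fenS* is transcribed.
So FenS is produced and active.
No repressor is bound and KepL and FenS are active, so *quvW* is transcribed.
So QuvW is produced and active.
No repressor is bound and QuvW is active, so *velF* is transcribed.
→ *velF* is ON in B.

B only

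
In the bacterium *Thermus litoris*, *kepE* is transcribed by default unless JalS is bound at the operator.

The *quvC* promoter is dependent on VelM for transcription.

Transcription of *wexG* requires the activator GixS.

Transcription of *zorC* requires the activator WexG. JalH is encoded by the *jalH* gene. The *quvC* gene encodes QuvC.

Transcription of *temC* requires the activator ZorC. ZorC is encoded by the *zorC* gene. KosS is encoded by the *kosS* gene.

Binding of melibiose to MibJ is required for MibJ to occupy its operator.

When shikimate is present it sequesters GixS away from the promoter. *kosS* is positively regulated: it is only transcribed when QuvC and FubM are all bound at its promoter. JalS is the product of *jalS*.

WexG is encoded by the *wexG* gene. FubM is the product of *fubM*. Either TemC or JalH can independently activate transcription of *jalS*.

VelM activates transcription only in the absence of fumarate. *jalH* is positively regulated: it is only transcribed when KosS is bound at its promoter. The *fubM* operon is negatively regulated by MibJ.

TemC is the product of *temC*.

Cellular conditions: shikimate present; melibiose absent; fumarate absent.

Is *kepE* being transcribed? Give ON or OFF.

Shikimate is present, so GixS is inactive.
Required activator GixS is absent, so *wexG* is not transcribed.
So WexG is not produced.
Required activator WexG is absent, so *zorC* is not transcribed.
So ZorC is not produced.
Required activator ZorC is absent, so *temC* is not transcribed.
So TemC is not produced.
Fumarate is absent, so VelM is active.
No repressor is bound and VelM is active, so *quvC* is transcribed.
So QuvC is produced and active.
Melibiose is absent, so MibJ is inactive.
With no repressor bound, *fubM* is transcribed.
So FubM is produced and active.
No repressor is bound and QuvC and FubM are active, so *kosS* is transcribed.
So KosS is produced and active.
No repressor is bound and KosS is active, so *jalH* is transcribed.
So JalH is produced and active.
Activator JalH is present, so *jalS* is transcribed.
So JalS is produced and active.
With repressor JalS bound, *kepE* is not transcribed.

OFF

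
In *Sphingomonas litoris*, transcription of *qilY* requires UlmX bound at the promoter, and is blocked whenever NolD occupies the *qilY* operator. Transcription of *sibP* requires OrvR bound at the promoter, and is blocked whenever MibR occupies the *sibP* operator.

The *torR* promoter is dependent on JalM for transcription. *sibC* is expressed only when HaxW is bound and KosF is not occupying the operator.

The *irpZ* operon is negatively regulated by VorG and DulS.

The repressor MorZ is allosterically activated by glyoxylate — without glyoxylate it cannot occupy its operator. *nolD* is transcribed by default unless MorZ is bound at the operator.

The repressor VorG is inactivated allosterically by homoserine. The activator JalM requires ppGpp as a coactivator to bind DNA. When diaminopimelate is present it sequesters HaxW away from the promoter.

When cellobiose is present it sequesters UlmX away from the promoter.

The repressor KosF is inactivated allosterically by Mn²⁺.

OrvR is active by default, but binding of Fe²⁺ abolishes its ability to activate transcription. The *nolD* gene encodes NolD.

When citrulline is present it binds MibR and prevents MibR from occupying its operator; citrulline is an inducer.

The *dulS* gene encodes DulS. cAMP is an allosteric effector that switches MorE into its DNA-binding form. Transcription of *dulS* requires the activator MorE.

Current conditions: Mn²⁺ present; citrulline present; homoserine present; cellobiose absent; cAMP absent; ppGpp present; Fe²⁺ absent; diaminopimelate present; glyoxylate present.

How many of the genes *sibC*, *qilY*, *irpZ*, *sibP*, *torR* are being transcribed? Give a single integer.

4

Diaminopimelate is present, so HaxW is inactive.
Mn²⁺ is present, so KosF is inactive.
Required activator HaxW is absent, so *sibC* is not transcribed.
→ *sibC* is OFF.
Glyoxylate is present, so MorZ is active.
With repressor MorZ bound, *nolD* is not transcribed.
So NolD is not produced.
Cellobiose is absent, so UlmX is active.
No repressor is bound and UlmX is active, so *qilY* is transcribed.
→ *qilY* is ON.
Homoserine is present, so VorG is inactive.
cAMP is absent, so MorE is inactive.
Required activator MorE is absent, so *dulS* is not transcribed.
So DulS is not produced.
With no repressor bound, *irpZ* is transcribed.
→ *irpZ* is ON.
Fe²⁺ is absent, so OrvR is active.
Citrulline is present, so MibR is inactive.
No repressor is bound and OrvR is active, so *sibP* is transcribed.
→ *sibP* is ON.
ppGpp is present, so JalM is active.
No repressor is bound and JalM is active, so *torR* is transcribed.
→ *torR* is ON.
4 of the 5 genes are transcribed.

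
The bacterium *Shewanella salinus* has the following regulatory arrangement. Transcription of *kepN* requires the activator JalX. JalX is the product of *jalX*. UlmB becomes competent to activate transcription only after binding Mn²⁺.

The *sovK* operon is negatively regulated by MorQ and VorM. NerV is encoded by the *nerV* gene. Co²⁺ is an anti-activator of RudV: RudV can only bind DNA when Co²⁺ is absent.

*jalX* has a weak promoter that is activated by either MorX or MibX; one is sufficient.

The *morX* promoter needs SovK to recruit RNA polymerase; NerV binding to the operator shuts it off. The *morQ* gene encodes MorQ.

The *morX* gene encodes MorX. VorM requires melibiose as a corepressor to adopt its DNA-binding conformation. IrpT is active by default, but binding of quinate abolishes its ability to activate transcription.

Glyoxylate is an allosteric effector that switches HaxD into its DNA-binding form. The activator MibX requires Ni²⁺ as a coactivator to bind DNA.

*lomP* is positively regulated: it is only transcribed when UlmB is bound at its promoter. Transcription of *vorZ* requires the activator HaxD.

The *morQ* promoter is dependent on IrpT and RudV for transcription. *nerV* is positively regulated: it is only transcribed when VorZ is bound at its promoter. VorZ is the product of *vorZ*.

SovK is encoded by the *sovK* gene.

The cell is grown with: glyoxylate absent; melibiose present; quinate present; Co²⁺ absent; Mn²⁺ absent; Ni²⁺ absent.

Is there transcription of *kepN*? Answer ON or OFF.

OFF

Quinate is present, so IrpT is inactive.
Co²⁺ is absent, so RudV is active.
Required activator IrpT is absent, so *morQ* is not transcribed.
So MorQ is not produced.
Melibiose is present, so VorM is active.
With repressor VorM bound, *sovK* is not transcribed.
So SovK is not produced.
Glyoxylate is absent, so HaxD is inactive.
Required activator HaxD is absent, so *vorZ* is not transcribed.
So VorZ is not produced.
Required activator VorZ is absent, so *nerV* is not transcribed.
So NerV is not produced.
Required activator SovK is absent, so *morX* is not transcribed.
So MorX is not produced.
Ni²⁺ is absent, so MibX is inactive.
No activator is available at the *jalX* promoter, so *jalX* is not transcribed.
So JalX is not produced.
Required activator JalX is absent, so *kepN* is not transcribed.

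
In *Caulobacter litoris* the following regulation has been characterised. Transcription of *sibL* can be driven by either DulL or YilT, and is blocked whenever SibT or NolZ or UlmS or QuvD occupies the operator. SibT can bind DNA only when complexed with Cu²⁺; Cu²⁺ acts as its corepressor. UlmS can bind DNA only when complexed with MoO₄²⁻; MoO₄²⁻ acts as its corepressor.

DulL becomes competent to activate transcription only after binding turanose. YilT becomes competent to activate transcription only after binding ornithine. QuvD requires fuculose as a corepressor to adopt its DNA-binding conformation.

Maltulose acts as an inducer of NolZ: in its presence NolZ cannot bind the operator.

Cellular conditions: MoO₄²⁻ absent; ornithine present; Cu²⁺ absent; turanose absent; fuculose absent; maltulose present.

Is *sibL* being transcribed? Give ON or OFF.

ON

Cu²⁺ is absent, so SibT is inactive.
Maltulose is present, so NolZ is inactive.
Turanose is absent, so DulL is inactive.
MoO₄²⁻ is absent, so UlmS is inactive.
Ornithine is present, so YilT is active.
Fuculose is absent, so QuvD is inactive.
Activator YilT is present, so *sibL* is transcribed.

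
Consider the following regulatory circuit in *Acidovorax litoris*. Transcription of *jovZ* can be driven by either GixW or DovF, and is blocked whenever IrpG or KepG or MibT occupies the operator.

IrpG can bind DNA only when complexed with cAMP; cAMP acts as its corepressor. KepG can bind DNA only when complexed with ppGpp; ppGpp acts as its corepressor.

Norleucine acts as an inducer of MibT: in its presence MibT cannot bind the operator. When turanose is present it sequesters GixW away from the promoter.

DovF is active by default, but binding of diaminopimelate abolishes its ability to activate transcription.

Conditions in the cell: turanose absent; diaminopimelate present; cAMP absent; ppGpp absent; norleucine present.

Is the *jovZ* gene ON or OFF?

cAMP is absent, so IrpG is inactive.
Turanose is absent, so GixW is active.
ppGpp is absent, so KepG is inactive.
Diaminopimelate is present, so DovF is inactive.
Norleucine is present, so MibT is inactive.
Activator GixW is present, so *jovZ* is transcribed.

ON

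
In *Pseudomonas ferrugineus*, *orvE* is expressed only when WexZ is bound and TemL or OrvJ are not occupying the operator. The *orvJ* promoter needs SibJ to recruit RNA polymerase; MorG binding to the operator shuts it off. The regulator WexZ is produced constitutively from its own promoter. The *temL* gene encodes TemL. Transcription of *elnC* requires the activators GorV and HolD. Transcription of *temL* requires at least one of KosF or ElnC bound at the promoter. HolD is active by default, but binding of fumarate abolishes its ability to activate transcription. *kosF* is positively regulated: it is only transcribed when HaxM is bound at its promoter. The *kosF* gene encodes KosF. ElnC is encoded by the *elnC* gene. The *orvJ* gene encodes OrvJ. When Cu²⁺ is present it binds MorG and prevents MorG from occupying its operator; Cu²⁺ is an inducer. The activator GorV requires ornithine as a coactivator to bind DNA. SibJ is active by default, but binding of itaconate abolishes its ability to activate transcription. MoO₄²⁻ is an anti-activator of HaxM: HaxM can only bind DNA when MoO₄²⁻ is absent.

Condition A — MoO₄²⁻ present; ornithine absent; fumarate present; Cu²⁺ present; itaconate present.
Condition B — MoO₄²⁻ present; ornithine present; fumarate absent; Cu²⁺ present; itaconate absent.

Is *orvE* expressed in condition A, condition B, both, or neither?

A only

Condition A:
MoO₄²⁻ is present, so HaxM is inactive.
Required activator HaxM is absent, so *kosF* is not transcribed.
So KosF is not produced.
Ornithine is absent, so GorV is inactive.
Fumarate is present, so HolD is inactive.
Required activator GorV is absent, so *elnC* is not transcribed.
So ElnC is not produced.
No activator is available at the *temL* promoter, so *temL* is not transcribed.
So TemL is not produced.
Cu²⁺ is present, so MorG is inactive.
Itaconate is present, so SibJ is inactive.
Required activator SibJ is absent, so *orvJ* is not transcribed.
So OrvJ is not produced.
WexZ is produced constitutively and is active.
No repressor is bound and WexZ is active, so *orvE* is transcribed.
→ *orvE* is ON in A.
Condition B:
MoO₄²⁻ is present, so HaxM is inactive.
Required activator HaxM is absent, so *kosF* is not transcribed.
So KosF is not produced.
Ornithine is present, so GorV is active.
Fumarate is absent, so HolD is active.
No repressor is bound and GorV and HolD are active, so *elnC* is transcribed.
So ElnC is produced and active.
Activator ElnC is present, so *temL* is transcribed.
So TemL is produced and active.
Cu²⁺ is present, so MorG is inactive.
Itaconate is absent, so SibJ is active.
No repressor is bound and SibJ is active, so *orvJ* is transcribed.
So OrvJ is produced and active.
WexZ is produced constitutively and is active.
With repressor TemL bound, *orvE* is not transcribed.
→ *orvE* is OFF in B.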